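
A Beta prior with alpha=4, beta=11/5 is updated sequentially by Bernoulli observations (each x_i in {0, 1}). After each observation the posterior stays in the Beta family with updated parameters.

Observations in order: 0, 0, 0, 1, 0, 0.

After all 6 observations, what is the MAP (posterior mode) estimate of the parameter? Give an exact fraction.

obs 1: x=0 → posterior Beta(4, 16/5)
obs 2: x=0 → posterior Beta(4, 21/5)
obs 3: x=0 → posterior Beta(4, 26/5)
obs 4: x=1 → posterior Beta(5, 26/5)
obs 5: x=0 → posterior Beta(5, 31/5)
obs 6: x=0 → posterior Beta(5, 36/5)

20/51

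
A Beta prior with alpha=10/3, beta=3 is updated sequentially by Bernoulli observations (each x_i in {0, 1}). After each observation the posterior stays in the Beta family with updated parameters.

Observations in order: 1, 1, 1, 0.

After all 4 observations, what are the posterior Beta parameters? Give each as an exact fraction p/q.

obs 1: x=1 → posterior Beta(13/3, 3)
obs 2: x=1 → posterior Beta(16/3, 3)
obs 3: x=1 → posterior Beta(19/3, 3)
obs 4: x=0 → posterior Beta(19/3, 4)

alpha=19/3, beta=4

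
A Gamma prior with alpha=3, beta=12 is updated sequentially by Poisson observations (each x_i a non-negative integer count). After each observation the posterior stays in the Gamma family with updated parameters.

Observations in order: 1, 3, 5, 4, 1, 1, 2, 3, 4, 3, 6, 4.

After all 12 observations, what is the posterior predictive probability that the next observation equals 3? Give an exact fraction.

37104070133434940549112853644308600101889557606032312631296/258493941422821148397315216271863391739316284656524658203125

obs 1: x=1 → posterior Gamma(4, 13)
obs 2: x=3 → posterior Gamma(7, 14)
obs 3: x=5 → posterior Gamma(12, 15)
obs 4: x=4 → posterior Gamma(16, 16)
obs 5: x=1 → posterior Gamma(17, 17)
obs 6: x=1 → posterior Gamma(18, 18)
obs 7: x=2 → posterior Gamma(20, 19)
obs 8: x=3 → posterior Gamma(23, 20)
obs 9: x=4 → posterior Gamma(27, 21)
obs 10: x=3 → posterior Gamma(30, 22)
obs 11: x=6 → posterior Gamma(36, 23)
obs 12: x=4 → posterior Gamma(40, 24)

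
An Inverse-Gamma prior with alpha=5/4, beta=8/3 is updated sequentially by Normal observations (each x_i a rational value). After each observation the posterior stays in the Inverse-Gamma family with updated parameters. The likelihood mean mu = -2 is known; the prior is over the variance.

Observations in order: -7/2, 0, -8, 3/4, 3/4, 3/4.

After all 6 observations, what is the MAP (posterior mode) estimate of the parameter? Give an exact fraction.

obs 1: x=-7/2 → posterior Inverse-Gamma(7/4, 91/24)
obs 2: x=0 → posterior Inverse-Gamma(9/4, 139/24)
obs 3: x=-8 → posterior Inverse-Gamma(11/4, 571/24)
obs 4: x=3/4 → posterior Inverse-Gamma(13/4, 2647/96)
obs 5: x=3/4 → posterior Inverse-Gamma(15/4, 1505/48)
obs 6: x=3/4 → posterior Inverse-Gamma(17/4, 3373/96)

3373/504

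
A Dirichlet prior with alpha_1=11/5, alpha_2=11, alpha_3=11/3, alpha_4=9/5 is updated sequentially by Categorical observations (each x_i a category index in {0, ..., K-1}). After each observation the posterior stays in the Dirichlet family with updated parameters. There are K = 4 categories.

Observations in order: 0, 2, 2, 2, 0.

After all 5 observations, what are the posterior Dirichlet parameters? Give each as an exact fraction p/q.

obs 1: x=0 → posterior Dirichlet(16/5, 11, 11/3, 9/5)
obs 2: x=2 → posterior Dirichlet(16/5, 11, 14/3, 9/5)
obs 3: x=2 → posterior Dirichlet(16/5, 11, 17/3, 9/5)
obs 4: x=2 → posterior Dirichlet(16/5, 11, 20/3, 9/5)
obs 5: x=0 → posterior Dirichlet(21/5, 11, 20/3, 9/5)

alpha_1=21/5, alpha_2=11, alpha_3=20/3, alpha_4=9/5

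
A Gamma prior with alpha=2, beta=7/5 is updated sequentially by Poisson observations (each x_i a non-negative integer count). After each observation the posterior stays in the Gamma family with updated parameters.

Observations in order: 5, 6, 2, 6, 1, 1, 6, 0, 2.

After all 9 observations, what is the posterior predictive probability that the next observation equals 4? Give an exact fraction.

obs 1: x=5 → posterior Gamma(7, 12/5)
obs 2: x=6 → posterior Gamma(13, 17/5)
obs 3: x=2 → posterior Gamma(15, 22/5)
obs 4: x=6 → posterior Gamma(21, 27/5)
obs 5: x=1 → posterior Gamma(22, 32/5)
obs 6: x=1 → posterior Gamma(23, 37/5)
obs 7: x=6 → posterior Gamma(29, 42/5)
obs 8: x=0 → posterior Gamma(29, 47/5)
obs 9: x=2 → posterior Gamma(31, 52/5)

4552783067397499354654890555265223413762485477811976929280000/28550909573650066229089548892507907074710182727352898122649193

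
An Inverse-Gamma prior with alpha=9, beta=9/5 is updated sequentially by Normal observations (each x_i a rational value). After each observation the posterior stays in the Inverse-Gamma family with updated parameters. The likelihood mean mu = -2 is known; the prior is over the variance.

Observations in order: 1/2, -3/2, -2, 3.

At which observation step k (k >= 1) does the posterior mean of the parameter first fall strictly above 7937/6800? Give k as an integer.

obs 1: x=1/2 → posterior Inverse-Gamma(19/2, 197/40)
obs 2: x=-3/2 → posterior Inverse-Gamma(10, 101/20)
obs 3: x=-2 → posterior Inverse-Gamma(21/2, 101/20)
obs 4: x=3 → posterior Inverse-Gamma(11, 351/20)

k = 4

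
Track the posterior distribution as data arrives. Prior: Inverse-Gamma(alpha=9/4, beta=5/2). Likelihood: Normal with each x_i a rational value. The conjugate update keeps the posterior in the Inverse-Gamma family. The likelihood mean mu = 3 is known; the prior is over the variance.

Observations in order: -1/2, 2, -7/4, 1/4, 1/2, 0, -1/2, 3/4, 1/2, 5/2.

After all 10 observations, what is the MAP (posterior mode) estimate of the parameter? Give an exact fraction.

1399/264

obs 1: x=-1/2 → posterior Inverse-Gamma(11/4, 69/8)
obs 2: x=2 → posterior Inverse-Gamma(13/4, 73/8)
obs 3: x=-7/4 → posterior Inverse-Gamma(15/4, 653/32)
obs 4: x=1/4 → posterior Inverse-Gamma(17/4, 387/16)
obs 5: x=1/2 → posterior Inverse-Gamma(19/4, 437/16)
obs 6: x=0 → posterior Inverse-Gamma(21/4, 509/16)
obs 7: x=-1/2 → posterior Inverse-Gamma(23/4, 607/16)
obs 8: x=3/4 → posterior Inverse-Gamma(25/4, 1295/32)
obs 9: x=1/2 → posterior Inverse-Gamma(27/4, 1395/32)
obs 10: x=5/2 → posterior Inverse-Gamma(29/4, 1399/32)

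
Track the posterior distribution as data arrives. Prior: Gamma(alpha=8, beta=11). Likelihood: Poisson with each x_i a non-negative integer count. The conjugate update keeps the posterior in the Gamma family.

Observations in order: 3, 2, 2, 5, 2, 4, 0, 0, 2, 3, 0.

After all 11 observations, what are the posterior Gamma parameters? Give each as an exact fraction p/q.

alpha=31, beta=22

obs 1: x=3 → posterior Gamma(11, 12)
obs 2: x=2 → posterior Gamma(13, 13)
obs 3: x=2 → posterior Gamma(15, 14)
obs 4: x=5 → posterior Gamma(20, 15)
obs 5: x=2 → posterior Gamma(22, 16)
obs 6: x=4 → posterior Gamma(26, 17)
obs 7: x=0 → posterior Gamma(26, 18)
obs 8: x=0 → posterior Gamma(26, 19)
obs 9: x=2 → posterior Gamma(28, 20)
obs 10: x=3 → posterior Gamma(31, 21)
obs 11: x=0 → posterior Gamma(31, 22)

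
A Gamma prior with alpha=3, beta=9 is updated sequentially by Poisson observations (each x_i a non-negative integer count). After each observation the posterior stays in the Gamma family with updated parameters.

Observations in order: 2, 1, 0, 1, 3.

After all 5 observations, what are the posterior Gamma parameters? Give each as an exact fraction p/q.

alpha=10, beta=14

obs 1: x=2 → posterior Gamma(5, 10)
obs 2: x=1 → posterior Gamma(6, 11)
obs 3: x=0 → posterior Gamma(6, 12)
obs 4: x=1 → posterior Gamma(7, 13)
obs 5: x=3 → posterior Gamma(10, 14)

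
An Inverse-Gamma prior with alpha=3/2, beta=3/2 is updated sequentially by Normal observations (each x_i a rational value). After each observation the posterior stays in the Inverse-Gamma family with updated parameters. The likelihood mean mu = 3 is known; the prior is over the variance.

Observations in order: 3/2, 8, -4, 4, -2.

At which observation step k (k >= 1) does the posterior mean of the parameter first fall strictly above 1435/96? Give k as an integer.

obs 1: x=3/2 → posterior Inverse-Gamma(2, 21/8)
obs 2: x=8 → posterior Inverse-Gamma(5/2, 121/8)
obs 3: x=-4 → posterior Inverse-Gamma(3, 317/8)
obs 4: x=4 → posterior Inverse-Gamma(7/2, 321/8)
obs 5: x=-2 → posterior Inverse-Gamma(4, 421/8)

k = 3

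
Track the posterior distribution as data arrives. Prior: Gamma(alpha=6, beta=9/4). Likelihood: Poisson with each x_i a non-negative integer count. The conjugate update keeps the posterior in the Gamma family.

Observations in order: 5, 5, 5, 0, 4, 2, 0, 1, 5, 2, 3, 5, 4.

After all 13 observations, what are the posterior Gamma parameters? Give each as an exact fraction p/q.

alpha=47, beta=61/4

obs 1: x=5 → posterior Gamma(11, 13/4)
obs 2: x=5 → posterior Gamma(16, 17/4)
obs 3: x=5 → posterior Gamma(21, 21/4)
obs 4: x=0 → posterior Gamma(21, 25/4)
obs 5: x=4 → posterior Gamma(25, 29/4)
obs 6: x=2 → posterior Gamma(27, 33/4)
obs 7: x=0 → posterior Gamma(27, 37/4)
obs 8: x=1 → posterior Gamma(28, 41/4)
obs 9: x=5 → posterior Gamma(33, 45/4)
obs 10: x=2 → posterior Gamma(35, 49/4)
obs 11: x=3 → posterior Gamma(38, 53/4)
obs 12: x=5 → posterior Gamma(43, 57/4)
obs 13: x=4 → posterior Gamma(47, 61/4)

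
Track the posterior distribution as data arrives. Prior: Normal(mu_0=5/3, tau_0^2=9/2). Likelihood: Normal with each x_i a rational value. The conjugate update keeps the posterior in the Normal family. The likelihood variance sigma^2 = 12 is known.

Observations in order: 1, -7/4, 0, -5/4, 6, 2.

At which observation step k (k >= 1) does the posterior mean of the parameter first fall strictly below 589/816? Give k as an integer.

obs 1: x=1 → posterior Normal(49/33, 36/11)
obs 2: x=-7/4 → posterior Normal(19/24, 18/7)
obs 3: x=0 → posterior Normal(133/204, 36/17)
obs 4: x=-5/4 → posterior Normal(11/30, 9/5)
obs 5: x=6 → posterior Normal(76/69, 36/23)
obs 6: x=2 → posterior Normal(47/39, 18/13)

k = 3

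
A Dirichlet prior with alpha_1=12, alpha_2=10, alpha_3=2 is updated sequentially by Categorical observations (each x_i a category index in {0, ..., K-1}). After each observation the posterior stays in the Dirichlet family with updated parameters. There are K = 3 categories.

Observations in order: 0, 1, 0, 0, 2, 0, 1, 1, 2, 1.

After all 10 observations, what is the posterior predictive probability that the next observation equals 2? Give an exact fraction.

2/17

obs 1: x=0 → posterior Dirichlet(13, 10, 2)
obs 2: x=1 → posterior Dirichlet(13, 11, 2)
obs 3: x=0 → posterior Dirichlet(14, 11, 2)
obs 4: x=0 → posterior Dirichlet(15, 11, 2)
obs 5: x=2 → posterior Dirichlet(15, 11, 3)
obs 6: x=0 → posterior Dirichlet(16, 11, 3)
obs 7: x=1 → posterior Dirichlet(16, 12, 3)
obs 8: x=1 → posterior Dirichlet(16, 13, 3)
obs 9: x=2 → posterior Dirichlet(16, 13, 4)
obs 10: x=1 → posterior Dirichlet(16, 14, 4)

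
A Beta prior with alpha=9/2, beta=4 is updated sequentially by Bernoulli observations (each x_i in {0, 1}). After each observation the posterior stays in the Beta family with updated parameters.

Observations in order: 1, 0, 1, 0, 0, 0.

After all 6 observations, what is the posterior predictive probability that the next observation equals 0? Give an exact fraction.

16/29

obs 1: x=1 → posterior Beta(11/2, 4)
obs 2: x=0 → posterior Beta(11/2, 5)
obs 3: x=1 → posterior Beta(13/2, 5)
obs 4: x=0 → posterior Beta(13/2, 6)
obs 5: x=0 → posterior Beta(13/2, 7)
obs 6: x=0 → posterior Beta(13/2, 8)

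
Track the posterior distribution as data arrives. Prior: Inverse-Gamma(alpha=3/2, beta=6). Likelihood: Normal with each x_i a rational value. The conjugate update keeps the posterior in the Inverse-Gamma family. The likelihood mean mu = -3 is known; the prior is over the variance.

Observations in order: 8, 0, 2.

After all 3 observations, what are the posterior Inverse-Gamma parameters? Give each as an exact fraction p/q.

obs 1: x=8 → posterior Inverse-Gamma(2, 133/2)
obs 2: x=0 → posterior Inverse-Gamma(5/2, 71)
obs 3: x=2 → posterior Inverse-Gamma(3, 167/2)

alpha=3, beta=167/2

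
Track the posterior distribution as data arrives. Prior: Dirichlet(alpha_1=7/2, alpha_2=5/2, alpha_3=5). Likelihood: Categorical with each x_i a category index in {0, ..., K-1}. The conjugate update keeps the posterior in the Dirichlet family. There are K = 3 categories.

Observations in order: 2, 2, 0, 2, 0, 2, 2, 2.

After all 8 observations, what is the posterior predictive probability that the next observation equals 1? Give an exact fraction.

obs 1: x=2 → posterior Dirichlet(7/2, 5/2, 6)
obs 2: x=2 → posterior Dirichlet(7/2, 5/2, 7)
obs 3: x=0 → posterior Dirichlet(9/2, 5/2, 7)
obs 4: x=2 → posterior Dirichlet(9/2, 5/2, 8)
obs 5: x=0 → posterior Dirichlet(11/2, 5/2, 8)
obs 6: x=2 → posterior Dirichlet(11/2, 5/2, 9)
obs 7: x=2 → posterior Dirichlet(11/2, 5/2, 10)
obs 8: x=2 → posterior Dirichlet(11/2, 5/2, 11)

5/38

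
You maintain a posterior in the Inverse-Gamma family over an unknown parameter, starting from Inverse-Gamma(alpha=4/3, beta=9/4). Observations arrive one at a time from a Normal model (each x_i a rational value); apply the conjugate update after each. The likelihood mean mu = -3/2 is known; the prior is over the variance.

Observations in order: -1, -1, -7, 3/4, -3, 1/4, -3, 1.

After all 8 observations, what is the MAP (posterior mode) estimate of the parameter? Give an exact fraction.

1299/304

obs 1: x=-1 → posterior Inverse-Gamma(11/6, 19/8)
obs 2: x=-1 → posterior Inverse-Gamma(7/3, 5/2)
obs 3: x=-7 → posterior Inverse-Gamma(17/6, 141/8)
obs 4: x=3/4 → posterior Inverse-Gamma(10/3, 645/32)
obs 5: x=-3 → posterior Inverse-Gamma(23/6, 681/32)
obs 6: x=1/4 → posterior Inverse-Gamma(13/3, 365/16)
obs 7: x=-3 → posterior Inverse-Gamma(29/6, 383/16)
obs 8: x=1 → posterior Inverse-Gamma(16/3, 433/16)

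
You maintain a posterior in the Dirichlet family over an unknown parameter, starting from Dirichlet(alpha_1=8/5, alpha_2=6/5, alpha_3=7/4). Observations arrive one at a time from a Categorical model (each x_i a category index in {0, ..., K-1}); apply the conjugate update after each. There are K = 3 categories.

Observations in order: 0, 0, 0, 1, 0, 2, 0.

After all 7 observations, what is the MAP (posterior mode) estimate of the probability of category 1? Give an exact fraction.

obs 1: x=0 → posterior Dirichlet(13/5, 6/5, 7/4)
obs 2: x=0 → posterior Dirichlet(18/5, 6/5, 7/4)
obs 3: x=0 → posterior Dirichlet(23/5, 6/5, 7/4)
obs 4: x=1 → posterior Dirichlet(23/5, 11/5, 7/4)
obs 5: x=0 → posterior Dirichlet(28/5, 11/5, 7/4)
obs 6: x=2 → posterior Dirichlet(28/5, 11/5, 11/4)
obs 7: x=0 → posterior Dirichlet(33/5, 11/5, 11/4)

8/57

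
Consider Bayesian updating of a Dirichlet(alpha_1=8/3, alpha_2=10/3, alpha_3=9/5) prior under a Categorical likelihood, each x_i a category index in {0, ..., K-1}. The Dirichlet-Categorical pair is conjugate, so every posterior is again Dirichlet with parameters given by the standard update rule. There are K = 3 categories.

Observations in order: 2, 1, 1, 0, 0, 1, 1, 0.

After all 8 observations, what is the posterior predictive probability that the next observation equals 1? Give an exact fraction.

obs 1: x=2 → posterior Dirichlet(8/3, 10/3, 14/5)
obs 2: x=1 → posterior Dirichlet(8/3, 13/3, 14/5)
obs 3: x=1 → posterior Dirichlet(8/3, 16/3, 14/5)
obs 4: x=0 → posterior Dirichlet(11/3, 16/3, 14/5)
obs 5: x=0 → posterior Dirichlet(14/3, 16/3, 14/5)
obs 6: x=1 → posterior Dirichlet(14/3, 19/3, 14/5)
obs 7: x=1 → posterior Dirichlet(14/3, 22/3, 14/5)
obs 8: x=0 → posterior Dirichlet(17/3, 22/3, 14/5)

110/237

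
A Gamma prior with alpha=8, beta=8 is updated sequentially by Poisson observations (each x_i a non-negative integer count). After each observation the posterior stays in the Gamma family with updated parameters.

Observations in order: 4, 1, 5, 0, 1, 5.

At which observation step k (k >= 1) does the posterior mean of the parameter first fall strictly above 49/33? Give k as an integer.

k = 3

obs 1: x=4 → posterior Gamma(12, 9)
obs 2: x=1 → posterior Gamma(13, 10)
obs 3: x=5 → posterior Gamma(18, 11)
obs 4: x=0 → posterior Gamma(18, 12)
obs 5: x=1 → posterior Gamma(19, 13)
obs 6: x=5 → posterior Gamma(24, 14)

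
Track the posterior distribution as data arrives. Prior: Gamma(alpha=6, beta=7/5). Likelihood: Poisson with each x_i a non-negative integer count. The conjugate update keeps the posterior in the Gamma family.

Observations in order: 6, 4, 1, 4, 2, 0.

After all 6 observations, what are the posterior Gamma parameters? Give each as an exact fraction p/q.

alpha=23, beta=37/5

obs 1: x=6 → posterior Gamma(12, 12/5)
obs 2: x=4 → posterior Gamma(16, 17/5)
obs 3: x=1 → posterior Gamma(17, 22/5)
obs 4: x=4 → posterior Gamma(21, 27/5)
obs 5: x=2 → posterior Gamma(23, 32/5)
obs 6: x=0 → posterior Gamma(23, 37/5)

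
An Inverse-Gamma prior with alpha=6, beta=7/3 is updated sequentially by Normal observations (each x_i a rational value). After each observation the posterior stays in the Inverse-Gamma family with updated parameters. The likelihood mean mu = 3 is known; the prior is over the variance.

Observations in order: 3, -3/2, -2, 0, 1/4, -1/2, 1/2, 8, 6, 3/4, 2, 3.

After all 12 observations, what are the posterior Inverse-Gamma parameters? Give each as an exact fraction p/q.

obs 1: x=3 → posterior Inverse-Gamma(13/2, 7/3)
obs 2: x=-3/2 → posterior Inverse-Gamma(7, 299/24)
obs 3: x=-2 → posterior Inverse-Gamma(15/2, 599/24)
obs 4: x=0 → posterior Inverse-Gamma(8, 707/24)
obs 5: x=1/4 → posterior Inverse-Gamma(17/2, 3191/96)
obs 6: x=-1/2 → posterior Inverse-Gamma(9, 3779/96)
obs 7: x=1/2 → posterior Inverse-Gamma(19/2, 4079/96)
obs 8: x=8 → posterior Inverse-Gamma(10, 5279/96)
obs 9: x=6 → posterior Inverse-Gamma(21/2, 5711/96)
obs 10: x=3/4 → posterior Inverse-Gamma(11, 2977/48)
obs 11: x=2 → posterior Inverse-Gamma(23/2, 3001/48)
obs 12: x=3 → posterior Inverse-Gamma(12, 3001/48)

alpha=12, beta=3001/48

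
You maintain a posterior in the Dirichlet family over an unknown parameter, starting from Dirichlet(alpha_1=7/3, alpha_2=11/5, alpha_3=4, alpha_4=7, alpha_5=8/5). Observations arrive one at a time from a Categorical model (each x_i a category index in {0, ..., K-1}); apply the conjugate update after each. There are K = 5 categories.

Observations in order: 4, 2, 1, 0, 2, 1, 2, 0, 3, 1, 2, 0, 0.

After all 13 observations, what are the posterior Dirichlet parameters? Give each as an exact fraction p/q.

obs 1: x=4 → posterior Dirichlet(7/3, 11/5, 4, 7, 13/5)
obs 2: x=2 → posterior Dirichlet(7/3, 11/5, 5, 7, 13/5)
obs 3: x=1 → posterior Dirichlet(7/3, 16/5, 5, 7, 13/5)
obs 4: x=0 → posterior Dirichlet(10/3, 16/5, 5, 7, 13/5)
obs 5: x=2 → posterior Dirichlet(10/3, 16/5, 6, 7, 13/5)
obs 6: x=1 → posterior Dirichlet(10/3, 21/5, 6, 7, 13/5)
obs 7: x=2 → posterior Dirichlet(10/3, 21/5, 7, 7, 13/5)
obs 8: x=0 → posterior Dirichlet(13/3, 21/5, 7, 7, 13/5)
obs 9: x=3 → posterior Dirichlet(13/3, 21/5, 7, 8, 13/5)
obs 10: x=1 → posterior Dirichlet(13/3, 26/5, 7, 8, 13/5)
obs 11: x=2 → posterior Dirichlet(13/3, 26/5, 8, 8, 13/5)
obs 12: x=0 → posterior Dirichlet(16/3, 26/5, 8, 8, 13/5)
obs 13: x=0 → posterior Dirichlet(19/3, 26/5, 8, 8, 13/5)

alpha_1=19/3, alpha_2=26/5, alpha_3=8, alpha_4=8, alpha_5=13/5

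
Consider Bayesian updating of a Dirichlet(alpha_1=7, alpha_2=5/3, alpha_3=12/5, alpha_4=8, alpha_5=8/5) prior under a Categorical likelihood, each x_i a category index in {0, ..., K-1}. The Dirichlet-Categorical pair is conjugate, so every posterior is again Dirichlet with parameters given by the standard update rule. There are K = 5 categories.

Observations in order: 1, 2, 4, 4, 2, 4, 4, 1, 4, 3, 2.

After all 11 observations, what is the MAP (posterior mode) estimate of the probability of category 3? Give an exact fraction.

3/10

obs 1: x=1 → posterior Dirichlet(7, 8/3, 12/5, 8, 8/5)
obs 2: x=2 → posterior Dirichlet(7, 8/3, 17/5, 8, 8/5)
obs 3: x=4 → posterior Dirichlet(7, 8/3, 17/5, 8, 13/5)
obs 4: x=4 → posterior Dirichlet(7, 8/3, 17/5, 8, 18/5)
obs 5: x=2 → posterior Dirichlet(7, 8/3, 22/5, 8, 18/5)
obs 6: x=4 → posterior Dirichlet(7, 8/3, 22/5, 8, 23/5)
obs 7: x=4 → posterior Dirichlet(7, 8/3, 22/5, 8, 28/5)
obs 8: x=1 → posterior Dirichlet(7, 11/3, 22/5, 8, 28/5)
obs 9: x=4 → posterior Dirichlet(7, 11/3, 22/5, 8, 33/5)
obs 10: x=3 → posterior Dirichlet(7, 11/3, 22/5, 9, 33/5)
obs 11: x=2 → posterior Dirichlet(7, 11/3, 27/5, 9, 33/5)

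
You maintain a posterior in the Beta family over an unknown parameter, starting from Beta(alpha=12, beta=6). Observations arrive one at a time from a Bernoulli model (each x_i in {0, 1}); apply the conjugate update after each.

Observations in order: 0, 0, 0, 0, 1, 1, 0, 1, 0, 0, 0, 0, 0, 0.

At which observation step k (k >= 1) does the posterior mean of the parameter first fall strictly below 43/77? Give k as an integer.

obs 1: x=0 → posterior Beta(12, 7)
obs 2: x=0 → posterior Beta(12, 8)
obs 3: x=0 → posterior Beta(12, 9)
obs 4: x=0 → posterior Beta(12, 10)
obs 5: x=1 → posterior Beta(13, 10)
obs 6: x=1 → posterior Beta(14, 10)
obs 7: x=0 → posterior Beta(14, 11)
obs 8: x=1 → posterior Beta(15, 11)
obs 9: x=0 → posterior Beta(15, 12)
obs 10: x=0 → posterior Beta(15, 13)
obs 11: x=0 → posterior Beta(15, 14)
obs 12: x=0 → posterior Beta(15, 15)
obs 13: x=0 → posterior Beta(15, 16)
obs 14: x=0 → posterior Beta(15, 17)

k = 4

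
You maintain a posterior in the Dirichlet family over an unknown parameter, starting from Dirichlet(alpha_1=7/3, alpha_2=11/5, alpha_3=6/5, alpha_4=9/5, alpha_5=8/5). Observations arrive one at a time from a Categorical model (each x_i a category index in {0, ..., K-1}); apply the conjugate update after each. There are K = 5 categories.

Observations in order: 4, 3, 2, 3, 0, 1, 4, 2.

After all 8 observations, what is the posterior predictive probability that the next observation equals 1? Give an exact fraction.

48/257

obs 1: x=4 → posterior Dirichlet(7/3, 11/5, 6/5, 9/5, 13/5)
obs 2: x=3 → posterior Dirichlet(7/3, 11/5, 6/5, 14/5, 13/5)
obs 3: x=2 → posterior Dirichlet(7/3, 11/5, 11/5, 14/5, 13/5)
obs 4: x=3 → posterior Dirichlet(7/3, 11/5, 11/5, 19/5, 13/5)
obs 5: x=0 → posterior Dirichlet(10/3, 11/5, 11/5, 19/5, 13/5)
obs 6: x=1 → posterior Dirichlet(10/3, 16/5, 11/5, 19/5, 13/5)
obs 7: x=4 → posterior Dirichlet(10/3, 16/5, 11/5, 19/5, 18/5)
obs 8: x=2 → posterior Dirichlet(10/3, 16/5, 16/5, 19/5, 18/5)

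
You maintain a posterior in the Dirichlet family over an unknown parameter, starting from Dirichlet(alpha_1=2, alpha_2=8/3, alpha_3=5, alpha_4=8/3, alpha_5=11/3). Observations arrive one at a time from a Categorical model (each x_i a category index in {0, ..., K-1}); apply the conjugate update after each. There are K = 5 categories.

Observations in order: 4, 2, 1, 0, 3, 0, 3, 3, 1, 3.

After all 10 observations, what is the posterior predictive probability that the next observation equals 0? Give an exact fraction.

obs 1: x=4 → posterior Dirichlet(2, 8/3, 5, 8/3, 14/3)
obs 2: x=2 → posterior Dirichlet(2, 8/3, 6, 8/3, 14/3)
obs 3: x=1 → posterior Dirichlet(2, 11/3, 6, 8/3, 14/3)
obs 4: x=0 → posterior Dirichlet(3, 11/3, 6, 8/3, 14/3)
obs 5: x=3 → posterior Dirichlet(3, 11/3, 6, 11/3, 14/3)
obs 6: x=0 → posterior Dirichlet(4, 11/3, 6, 11/3, 14/3)
obs 7: x=3 → posterior Dirichlet(4, 11/3, 6, 14/3, 14/3)
obs 8: x=3 → posterior Dirichlet(4, 11/3, 6, 17/3, 14/3)
obs 9: x=1 → posterior Dirichlet(4, 14/3, 6, 17/3, 14/3)
obs 10: x=3 → posterior Dirichlet(4, 14/3, 6, 20/3, 14/3)

2/13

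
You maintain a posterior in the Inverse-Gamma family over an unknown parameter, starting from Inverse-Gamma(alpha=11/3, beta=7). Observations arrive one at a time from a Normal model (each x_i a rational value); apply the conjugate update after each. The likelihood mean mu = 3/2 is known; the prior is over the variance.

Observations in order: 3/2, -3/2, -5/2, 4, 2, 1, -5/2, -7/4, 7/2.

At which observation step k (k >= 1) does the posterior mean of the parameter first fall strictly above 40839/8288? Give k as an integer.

obs 1: x=3/2 → posterior Inverse-Gamma(25/6, 7)
obs 2: x=-3/2 → posterior Inverse-Gamma(14/3, 23/2)
obs 3: x=-5/2 → posterior Inverse-Gamma(31/6, 39/2)
obs 4: x=4 → posterior Inverse-Gamma(17/3, 181/8)
obs 5: x=2 → posterior Inverse-Gamma(37/6, 91/4)
obs 6: x=1 → posterior Inverse-Gamma(20/3, 183/8)
obs 7: x=-5/2 → posterior Inverse-Gamma(43/6, 247/8)
obs 8: x=-7/4 → posterior Inverse-Gamma(23/3, 1157/32)
obs 9: x=7/2 → posterior Inverse-Gamma(49/6, 1221/32)

k = 7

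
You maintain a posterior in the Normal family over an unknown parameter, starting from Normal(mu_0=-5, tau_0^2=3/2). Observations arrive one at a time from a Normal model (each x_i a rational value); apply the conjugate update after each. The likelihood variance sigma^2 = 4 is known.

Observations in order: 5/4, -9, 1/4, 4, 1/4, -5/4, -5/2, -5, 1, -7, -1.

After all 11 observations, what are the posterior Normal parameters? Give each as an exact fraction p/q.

mu_0=-97/41, tau_0^2=12/41

obs 1: x=5/4 → posterior Normal(-145/44, 12/11)
obs 2: x=-9 → posterior Normal(-253/56, 6/7)
obs 3: x=1/4 → posterior Normal(-125/34, 12/17)
obs 4: x=4 → posterior Normal(-101/40, 3/5)
obs 5: x=1/4 → posterior Normal(-199/92, 12/23)
obs 6: x=-5/4 → posterior Normal(-107/52, 6/13)
obs 7: x=-5/2 → posterior Normal(-61/29, 12/29)
obs 8: x=-5 → posterior Normal(-19/8, 3/8)
obs 9: x=1 → posterior Normal(-73/35, 12/35)
obs 10: x=-7 → posterior Normal(-47/19, 6/19)
obs 11: x=-1 → posterior Normal(-97/41, 12/41)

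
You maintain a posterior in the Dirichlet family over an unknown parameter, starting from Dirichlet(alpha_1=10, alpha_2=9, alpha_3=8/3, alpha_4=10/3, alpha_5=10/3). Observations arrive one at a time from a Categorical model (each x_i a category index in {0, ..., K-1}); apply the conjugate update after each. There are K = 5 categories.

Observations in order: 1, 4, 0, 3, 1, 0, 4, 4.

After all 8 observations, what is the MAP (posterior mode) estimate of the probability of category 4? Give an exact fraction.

obs 1: x=1 → posterior Dirichlet(10, 10, 8/3, 10/3, 10/3)
obs 2: x=4 → posterior Dirichlet(10, 10, 8/3, 10/3, 13/3)
obs 3: x=0 → posterior Dirichlet(11, 10, 8/3, 10/3, 13/3)
obs 4: x=3 → posterior Dirichlet(11, 10, 8/3, 13/3, 13/3)
obs 5: x=1 → posterior Dirichlet(11, 11, 8/3, 13/3, 13/3)
obs 6: x=0 → posterior Dirichlet(12, 11, 8/3, 13/3, 13/3)
obs 7: x=4 → posterior Dirichlet(12, 11, 8/3, 13/3, 16/3)
obs 8: x=4 → posterior Dirichlet(12, 11, 8/3, 13/3, 19/3)

8/47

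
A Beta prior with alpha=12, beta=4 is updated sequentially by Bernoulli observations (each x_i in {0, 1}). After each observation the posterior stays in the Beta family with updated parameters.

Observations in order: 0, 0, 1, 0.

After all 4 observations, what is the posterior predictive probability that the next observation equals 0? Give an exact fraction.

7/20

obs 1: x=0 → posterior Beta(12, 5)
obs 2: x=0 → posterior Beta(12, 6)
obs 3: x=1 → posterior Beta(13, 6)
obs 4: x=0 → posterior Beta(13, 7)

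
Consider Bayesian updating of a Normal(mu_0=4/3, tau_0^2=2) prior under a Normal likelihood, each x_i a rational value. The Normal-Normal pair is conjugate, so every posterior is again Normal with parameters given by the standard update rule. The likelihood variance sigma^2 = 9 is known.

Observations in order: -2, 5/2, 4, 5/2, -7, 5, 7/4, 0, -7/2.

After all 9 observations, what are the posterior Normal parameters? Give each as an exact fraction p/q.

obs 1: x=-2 → posterior Normal(8/11, 18/11)
obs 2: x=5/2 → posterior Normal(1, 18/13)
obs 3: x=4 → posterior Normal(7/5, 6/5)
obs 4: x=5/2 → posterior Normal(26/17, 18/17)
obs 5: x=-7 → posterior Normal(12/19, 18/19)
obs 6: x=5 → posterior Normal(22/21, 6/7)
obs 7: x=7/4 → posterior Normal(51/46, 18/23)
obs 8: x=0 → posterior Normal(51/50, 18/25)
obs 9: x=-7/2 → posterior Normal(37/54, 2/3)

mu_0=37/54, tau_0^2=2/3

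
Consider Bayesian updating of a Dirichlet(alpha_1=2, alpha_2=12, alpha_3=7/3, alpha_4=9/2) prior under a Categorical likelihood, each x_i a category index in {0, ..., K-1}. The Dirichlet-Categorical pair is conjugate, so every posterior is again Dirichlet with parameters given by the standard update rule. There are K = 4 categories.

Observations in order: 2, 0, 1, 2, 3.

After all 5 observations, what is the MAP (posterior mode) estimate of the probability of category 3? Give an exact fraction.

27/131

obs 1: x=2 → posterior Dirichlet(2, 12, 10/3, 9/2)
obs 2: x=0 → posterior Dirichlet(3, 12, 10/3, 9/2)
obs 3: x=1 → posterior Dirichlet(3, 13, 10/3, 9/2)
obs 4: x=2 → posterior Dirichlet(3, 13, 13/3, 9/2)
obs 5: x=3 → posterior Dirichlet(3, 13, 13/3, 11/2)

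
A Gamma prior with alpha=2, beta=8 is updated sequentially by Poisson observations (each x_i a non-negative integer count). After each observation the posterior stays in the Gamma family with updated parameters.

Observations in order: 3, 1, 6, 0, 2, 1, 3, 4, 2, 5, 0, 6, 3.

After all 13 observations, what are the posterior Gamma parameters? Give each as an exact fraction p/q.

alpha=38, beta=21

obs 1: x=3 → posterior Gamma(5, 9)
obs 2: x=1 → posterior Gamma(6, 10)
obs 3: x=6 → posterior Gamma(12, 11)
obs 4: x=0 → posterior Gamma(12, 12)
obs 5: x=2 → posterior Gamma(14, 13)
obs 6: x=1 → posterior Gamma(15, 14)
obs 7: x=3 → posterior Gamma(18, 15)
obs 8: x=4 → posterior Gamma(22, 16)
obs 9: x=2 → posterior Gamma(24, 17)
obs 10: x=5 → posterior Gamma(29, 18)
obs 11: x=0 → posterior Gamma(29, 19)
obs 12: x=6 → posterior Gamma(35, 20)
obs 13: x=3 → posterior Gamma(38, 21)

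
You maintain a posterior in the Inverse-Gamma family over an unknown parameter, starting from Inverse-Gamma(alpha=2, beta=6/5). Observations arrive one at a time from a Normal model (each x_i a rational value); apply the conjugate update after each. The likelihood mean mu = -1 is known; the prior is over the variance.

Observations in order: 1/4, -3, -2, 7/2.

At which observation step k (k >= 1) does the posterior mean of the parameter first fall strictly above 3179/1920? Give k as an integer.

k = 2

obs 1: x=1/4 → posterior Inverse-Gamma(5/2, 317/160)
obs 2: x=-3 → posterior Inverse-Gamma(3, 637/160)
obs 3: x=-2 → posterior Inverse-Gamma(7/2, 717/160)
obs 4: x=7/2 → posterior Inverse-Gamma(4, 2337/160)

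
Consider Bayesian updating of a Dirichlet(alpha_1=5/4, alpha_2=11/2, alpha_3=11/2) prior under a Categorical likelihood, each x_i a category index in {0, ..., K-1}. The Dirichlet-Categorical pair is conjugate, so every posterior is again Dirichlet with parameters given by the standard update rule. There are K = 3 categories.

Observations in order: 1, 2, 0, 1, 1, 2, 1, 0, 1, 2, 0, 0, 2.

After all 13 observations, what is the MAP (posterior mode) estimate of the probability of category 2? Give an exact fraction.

34/89

obs 1: x=1 → posterior Dirichlet(5/4, 13/2, 11/2)
obs 2: x=2 → posterior Dirichlet(5/4, 13/2, 13/2)
obs 3: x=0 → posterior Dirichlet(9/4, 13/2, 13/2)
obs 4: x=1 → posterior Dirichlet(9/4, 15/2, 13/2)
obs 5: x=1 → posterior Dirichlet(9/4, 17/2, 13/2)
obs 6: x=2 → posterior Dirichlet(9/4, 17/2, 15/2)
obs 7: x=1 → posterior Dirichlet(9/4, 19/2, 15/2)
obs 8: x=0 → posterior Dirichlet(13/4, 19/2, 15/2)
obs 9: x=1 → posterior Dirichlet(13/4, 21/2, 15/2)
obs 10: x=2 → posterior Dirichlet(13/4, 21/2, 17/2)
obs 11: x=0 → posterior Dirichlet(17/4, 21/2, 17/2)
obs 12: x=0 → posterior Dirichlet(21/4, 21/2, 17/2)
obs 13: x=2 → posterior Dirichlet(21/4, 21/2, 19/2)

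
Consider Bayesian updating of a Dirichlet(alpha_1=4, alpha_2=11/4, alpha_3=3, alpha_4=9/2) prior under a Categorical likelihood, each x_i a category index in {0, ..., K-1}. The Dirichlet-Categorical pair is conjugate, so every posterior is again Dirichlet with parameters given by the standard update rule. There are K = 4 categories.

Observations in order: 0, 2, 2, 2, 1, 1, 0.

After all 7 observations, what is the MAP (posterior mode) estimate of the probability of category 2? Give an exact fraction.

obs 1: x=0 → posterior Dirichlet(5, 11/4, 3, 9/2)
obs 2: x=2 → posterior Dirichlet(5, 11/4, 4, 9/2)
obs 3: x=2 → posterior Dirichlet(5, 11/4, 5, 9/2)
obs 4: x=2 → posterior Dirichlet(5, 11/4, 6, 9/2)
obs 5: x=1 → posterior Dirichlet(5, 15/4, 6, 9/2)
obs 6: x=1 → posterior Dirichlet(5, 19/4, 6, 9/2)
obs 7: x=0 → posterior Dirichlet(6, 19/4, 6, 9/2)

20/69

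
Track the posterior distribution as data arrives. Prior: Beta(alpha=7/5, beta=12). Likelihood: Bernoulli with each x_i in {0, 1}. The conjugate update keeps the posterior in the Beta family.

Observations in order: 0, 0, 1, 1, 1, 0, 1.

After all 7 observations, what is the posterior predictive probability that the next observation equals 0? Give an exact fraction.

25/34

obs 1: x=0 → posterior Beta(7/5, 13)
obs 2: x=0 → posterior Beta(7/5, 14)
obs 3: x=1 → posterior Beta(12/5, 14)
obs 4: x=1 → posterior Beta(17/5, 14)
obs 5: x=1 → posterior Beta(22/5, 14)
obs 6: x=0 → posterior Beta(22/5, 15)
obs 7: x=1 → posterior Beta(27/5, 15)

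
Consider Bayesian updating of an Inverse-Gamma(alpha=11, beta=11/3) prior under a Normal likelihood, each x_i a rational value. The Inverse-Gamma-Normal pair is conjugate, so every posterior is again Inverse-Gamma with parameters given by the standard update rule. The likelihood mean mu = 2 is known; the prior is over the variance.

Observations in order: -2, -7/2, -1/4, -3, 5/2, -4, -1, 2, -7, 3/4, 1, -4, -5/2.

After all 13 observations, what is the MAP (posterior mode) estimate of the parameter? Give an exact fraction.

6449/888

obs 1: x=-2 → posterior Inverse-Gamma(23/2, 35/3)
obs 2: x=-7/2 → posterior Inverse-Gamma(12, 643/24)
obs 3: x=-1/4 → posterior Inverse-Gamma(25/2, 2815/96)
obs 4: x=-3 → posterior Inverse-Gamma(13, 4015/96)
obs 5: x=5/2 → posterior Inverse-Gamma(27/2, 4027/96)
obs 6: x=-4 → posterior Inverse-Gamma(14, 5755/96)
obs 7: x=-1 → posterior Inverse-Gamma(29/2, 6187/96)
obs 8: x=2 → posterior Inverse-Gamma(15, 6187/96)
obs 9: x=-7 → posterior Inverse-Gamma(31/2, 10075/96)
obs 10: x=3/4 → posterior Inverse-Gamma(16, 5075/48)
obs 11: x=1 → posterior Inverse-Gamma(33/2, 5099/48)
obs 12: x=-4 → posterior Inverse-Gamma(17, 5963/48)
obs 13: x=-5/2 → posterior Inverse-Gamma(35/2, 6449/48)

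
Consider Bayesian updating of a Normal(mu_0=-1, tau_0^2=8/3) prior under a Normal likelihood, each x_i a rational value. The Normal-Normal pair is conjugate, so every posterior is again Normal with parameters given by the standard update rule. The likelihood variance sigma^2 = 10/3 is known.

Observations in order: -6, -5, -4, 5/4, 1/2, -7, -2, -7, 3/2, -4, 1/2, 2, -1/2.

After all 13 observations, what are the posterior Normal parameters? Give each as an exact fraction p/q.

obs 1: x=-6 → posterior Normal(-29/9, 40/27)
obs 2: x=-5 → posterior Normal(-49/13, 40/39)
obs 3: x=-4 → posterior Normal(-65/17, 40/51)
obs 4: x=5/4 → posterior Normal(-20/7, 40/63)
obs 5: x=1/2 → posterior Normal(-58/25, 8/15)
obs 6: x=-7 → posterior Normal(-86/29, 40/87)
obs 7: x=-2 → posterior Normal(-94/33, 40/99)
obs 8: x=-7 → posterior Normal(-122/37, 40/111)
obs 9: x=3/2 → posterior Normal(-116/41, 40/123)
obs 10: x=-4 → posterior Normal(-44/15, 8/27)
obs 11: x=1/2 → posterior Normal(-130/49, 40/147)
obs 12: x=2 → posterior Normal(-122/53, 40/159)
obs 13: x=-1/2 → posterior Normal(-124/57, 40/171)

mu_0=-124/57, tau_0^2=40/171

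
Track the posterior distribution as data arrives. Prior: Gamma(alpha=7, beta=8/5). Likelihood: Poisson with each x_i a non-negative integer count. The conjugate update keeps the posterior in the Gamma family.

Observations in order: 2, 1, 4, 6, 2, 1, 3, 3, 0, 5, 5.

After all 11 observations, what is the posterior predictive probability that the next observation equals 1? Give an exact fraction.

2912836044326239613767340220500307446617542020412906284590644348953328765/19969008794583656779033028746794280878790684292734333274333098048409829376

obs 1: x=2 → posterior Gamma(9, 13/5)
obs 2: x=1 → posterior Gamma(10, 18/5)
obs 3: x=4 → posterior Gamma(14, 23/5)
obs 4: x=6 → posterior Gamma(20, 28/5)
obs 5: x=2 → posterior Gamma(22, 33/5)
obs 6: x=1 → posterior Gamma(23, 38/5)
obs 7: x=3 → posterior Gamma(26, 43/5)
obs 8: x=3 → posterior Gamma(29, 48/5)
obs 9: x=0 → posterior Gamma(29, 53/5)
obs 10: x=5 → posterior Gamma(34, 58/5)
obs 11: x=5 → posterior Gamma(39, 63/5)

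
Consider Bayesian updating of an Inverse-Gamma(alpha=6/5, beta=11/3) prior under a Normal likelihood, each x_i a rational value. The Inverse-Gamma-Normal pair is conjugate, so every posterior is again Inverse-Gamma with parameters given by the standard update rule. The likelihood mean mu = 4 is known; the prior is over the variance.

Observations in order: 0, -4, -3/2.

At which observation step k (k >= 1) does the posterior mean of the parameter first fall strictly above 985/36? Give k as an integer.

k = 2

obs 1: x=0 → posterior Inverse-Gamma(17/10, 35/3)
obs 2: x=-4 → posterior Inverse-Gamma(11/5, 131/3)
obs 3: x=-3/2 → posterior Inverse-Gamma(27/10, 1411/24)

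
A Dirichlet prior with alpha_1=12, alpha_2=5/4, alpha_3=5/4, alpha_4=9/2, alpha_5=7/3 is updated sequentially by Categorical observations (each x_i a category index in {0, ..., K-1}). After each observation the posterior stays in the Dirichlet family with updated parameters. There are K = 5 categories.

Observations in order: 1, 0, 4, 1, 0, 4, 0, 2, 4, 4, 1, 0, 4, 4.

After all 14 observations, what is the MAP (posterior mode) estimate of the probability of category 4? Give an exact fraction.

obs 1: x=1 → posterior Dirichlet(12, 9/4, 5/4, 9/2, 7/3)
obs 2: x=0 → posterior Dirichlet(13, 9/4, 5/4, 9/2, 7/3)
obs 3: x=4 → posterior Dirichlet(13, 9/4, 5/4, 9/2, 10/3)
obs 4: x=1 → posterior Dirichlet(13, 13/4, 5/4, 9/2, 10/3)
obs 5: x=0 → posterior Dirichlet(14, 13/4, 5/4, 9/2, 10/3)
obs 6: x=4 → posterior Dirichlet(14, 13/4, 5/4, 9/2, 13/3)
obs 7: x=0 → posterior Dirichlet(15, 13/4, 5/4, 9/2, 13/3)
obs 8: x=2 → posterior Dirichlet(15, 13/4, 9/4, 9/2, 13/3)
obs 9: x=4 → posterior Dirichlet(15, 13/4, 9/4, 9/2, 16/3)
obs 10: x=4 → posterior Dirichlet(15, 13/4, 9/4, 9/2, 19/3)
obs 11: x=1 → posterior Dirichlet(15, 17/4, 9/4, 9/2, 19/3)
obs 12: x=0 → posterior Dirichlet(16, 17/4, 9/4, 9/2, 19/3)
obs 13: x=4 → posterior Dirichlet(16, 17/4, 9/4, 9/2, 22/3)
obs 14: x=4 → posterior Dirichlet(16, 17/4, 9/4, 9/2, 25/3)

22/91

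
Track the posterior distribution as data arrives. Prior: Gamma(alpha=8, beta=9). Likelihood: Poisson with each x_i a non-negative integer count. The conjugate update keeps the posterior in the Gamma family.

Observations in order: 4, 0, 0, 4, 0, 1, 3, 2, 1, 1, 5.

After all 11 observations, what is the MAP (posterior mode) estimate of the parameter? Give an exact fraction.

obs 1: x=4 → posterior Gamma(12, 10)
obs 2: x=0 → posterior Gamma(12, 11)
obs 3: x=0 → posterior Gamma(12, 12)
obs 4: x=4 → posterior Gamma(16, 13)
obs 5: x=0 → posterior Gamma(16, 14)
obs 6: x=1 → posterior Gamma(17, 15)
obs 7: x=3 → posterior Gamma(20, 16)
obs 8: x=2 → posterior Gamma(22, 17)
obs 9: x=1 → posterior Gamma(23, 18)
obs 10: x=1 → posterior Gamma(24, 19)
obs 11: x=5 → posterior Gamma(29, 20)

7/5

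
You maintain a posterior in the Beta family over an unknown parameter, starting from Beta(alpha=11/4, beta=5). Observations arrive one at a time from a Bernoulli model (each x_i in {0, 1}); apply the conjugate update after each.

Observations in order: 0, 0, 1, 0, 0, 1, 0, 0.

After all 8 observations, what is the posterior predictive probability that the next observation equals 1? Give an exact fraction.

obs 1: x=0 → posterior Beta(11/4, 6)
obs 2: x=0 → posterior Beta(11/4, 7)
obs 3: x=1 → posterior Beta(15/4, 7)
obs 4: x=0 → posterior Beta(15/4, 8)
obs 5: x=0 → posterior Beta(15/4, 9)
obs 6: x=1 → posterior Beta(19/4, 9)
obs 7: x=0 → posterior Beta(19/4, 10)
obs 8: x=0 → posterior Beta(19/4, 11)

19/63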